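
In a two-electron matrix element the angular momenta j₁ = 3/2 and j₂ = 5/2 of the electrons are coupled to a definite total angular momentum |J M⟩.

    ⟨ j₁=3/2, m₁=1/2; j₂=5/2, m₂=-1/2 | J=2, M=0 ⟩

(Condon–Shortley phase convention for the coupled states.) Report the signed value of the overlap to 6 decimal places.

-0.267261  (= −√(1/14))

triangle: 2!*1!*3!/7! = 12/5040
(j±m)!: 2!*1!*2!*3!*2!*2! = 96
prefactor² = (2J+1)*Δ*N² = 8/7
  k=0: +1/(0!*2!*1!*2!*0!*1!) = 1/4
  k=1: −1/(1!*1!*0!*1!*1!*2!) = -1/2
Σ = -1/4  ⇒  CG² = 8/7*(-1/4)² = 1/14
CG = −√(1/14) = -0.267261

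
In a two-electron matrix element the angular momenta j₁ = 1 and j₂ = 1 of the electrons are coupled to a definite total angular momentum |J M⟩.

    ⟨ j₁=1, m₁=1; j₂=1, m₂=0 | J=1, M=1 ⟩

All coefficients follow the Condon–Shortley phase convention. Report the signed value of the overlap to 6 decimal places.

triangle: 1!*1!*1!/4! = 1/24
(j±m)!: 2!*0!*1!*1!*2!*0! = 4
prefactor² = (2J+1)*Δ*N² = 1/2
  k=0: +1/(0!*1!*0!*1!*1!*0!) = 1
Σ = 1  ⇒  CG² = 1/2*1² = 1/2
CG = +√(1/2) = +0.707107

+0.707107  (= +√(1/2))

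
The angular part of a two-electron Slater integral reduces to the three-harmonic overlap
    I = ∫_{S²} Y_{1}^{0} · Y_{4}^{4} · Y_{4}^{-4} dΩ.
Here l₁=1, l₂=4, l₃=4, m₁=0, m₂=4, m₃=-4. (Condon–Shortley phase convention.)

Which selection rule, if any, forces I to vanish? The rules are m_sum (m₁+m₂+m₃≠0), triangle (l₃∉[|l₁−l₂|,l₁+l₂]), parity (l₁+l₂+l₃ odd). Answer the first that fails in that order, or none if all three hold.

m₁+m₂+m₃ = 0 + 4 − 4 = 0  ✓
triangle: |1−4|=3 ≤ l₃=4 ≤ 1+4=5  ✓
parity: l₁+l₂+l₃ = 9 is odd  ✗

parity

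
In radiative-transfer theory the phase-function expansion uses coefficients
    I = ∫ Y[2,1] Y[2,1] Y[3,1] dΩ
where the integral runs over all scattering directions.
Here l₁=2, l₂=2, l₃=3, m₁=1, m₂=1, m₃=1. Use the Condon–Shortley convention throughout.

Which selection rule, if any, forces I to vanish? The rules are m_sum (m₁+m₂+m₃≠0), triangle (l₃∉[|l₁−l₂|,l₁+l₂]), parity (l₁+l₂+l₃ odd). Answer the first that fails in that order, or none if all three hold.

m₁+m₂+m₃ = 1 + 1 + 1 = 3  ✗
triangle: |2−2|=0 ≤ l₃=3 ≤ 2+2=4
parity: l₁+l₂+l₃ = 7 is odd

m_sum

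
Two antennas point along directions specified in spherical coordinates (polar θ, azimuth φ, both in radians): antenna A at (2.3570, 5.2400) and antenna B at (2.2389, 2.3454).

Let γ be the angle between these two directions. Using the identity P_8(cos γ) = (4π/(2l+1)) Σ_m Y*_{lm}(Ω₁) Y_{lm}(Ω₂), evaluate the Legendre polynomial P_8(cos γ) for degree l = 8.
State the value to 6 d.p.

0.181384

Summing Y*_{l m}(θ₁,φ₁)·Y_{l m}(θ₂,φ₂) over m ∈ [−8, 8]; prefactor 4π/(2·8+1) = 0.739198:
  m=-8: Y*=-0.015106-0.028218i  Y=+0.074045+0.006410i  product -0.000938-0.002186i
  m=-7: Y*=-0.067211+0.109211i  Y=+0.177945-0.152898i  product +0.004738+0.029710i
  m=-6: Y*=+0.304840+0.007340i  Y=+0.027116-0.418091i  product +0.011335-0.127252i
  m=-5: Y*=-0.220587-0.400408i  Y=-0.276485-0.308065i  product -0.062363+0.178662i
  m=-4: Y*=-0.185458+0.309638i  Y=-0.076406-0.003301i  product +0.015192-0.023046i
  m=-3: Y*=-0.052211-0.000628i  Y=+0.235690-0.220899i  product -0.012445+0.011385i
  m=-2: Y*=+0.188713+0.333003i  Y=+0.005638-0.261131i  product +0.088021-0.047401i
  m=-1: Y*=+0.066754-0.114557i  Y=+0.150458+0.153742i  product +0.027656-0.006973i
  m=+0: Y*=+0.346103-0.000000i  Y=+0.297552+0.000000i  product +0.102984+0.000000i
  m=+1: Y*=-0.066754-0.114557i  Y=-0.150458+0.153742i  product +0.027656+0.006973i
  m=+2: Y*=+0.188713-0.333003i  Y=+0.005638+0.261131i  product +0.088021+0.047401i
  m=+3: Y*=+0.052211-0.000628i  Y=-0.235690-0.220899i  product -0.012445-0.011385i
  m=+4: Y*=-0.185458-0.309638i  Y=-0.076406+0.003301i  product +0.015192+0.023046i
  m=+5: Y*=+0.220587-0.400408i  Y=+0.276485-0.308065i  product -0.062363-0.178662i
  m=+6: Y*=+0.304840-0.007340i  Y=+0.027116+0.418091i  product +0.011335+0.127252i
  m=+7: Y*=+0.067211+0.109211i  Y=-0.177945-0.152898i  product +0.004738-0.029710i
  m=+8: Y*=-0.015106+0.028218i  Y=+0.074045-0.006410i  product -0.000938+0.002186i
Accumulated sum +0.245379+0.000000i; after 4π/(2l+1) scaling, +0.181384+0.000000i ⇒ P_8 = 0.181384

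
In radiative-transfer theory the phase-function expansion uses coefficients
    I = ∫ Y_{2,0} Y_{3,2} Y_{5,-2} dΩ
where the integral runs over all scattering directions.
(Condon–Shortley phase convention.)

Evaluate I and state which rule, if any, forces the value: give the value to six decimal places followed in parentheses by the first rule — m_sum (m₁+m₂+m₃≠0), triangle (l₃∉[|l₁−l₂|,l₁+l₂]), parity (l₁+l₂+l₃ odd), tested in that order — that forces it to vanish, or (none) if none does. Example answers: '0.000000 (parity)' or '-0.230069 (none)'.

Rules hold: Σm=0, L=10 even, 1≤5≤5.
N = 5·7·11 = 385
Δ = 0!·4!·6!/11! = 1/2310
Racah Σ t=0..0: t=0:+1/144 = 1/144
⇒ 3j(2 3 5; 0 0 0)² = 10/231, sgn -1
Racah Σ t=0..0: t=0:+1/480 = 1/480
⇒ 3j(2 3 5; 0 2 -2)² = 3/110, sgn -1
4πI² = N·(3j₀)²·(3jₘ)² = 5/11
I = +1·√(0.454545/4π) = 0.19018827
No selection rule forces the value: the integral is nonzero (none).

0.190188 (none)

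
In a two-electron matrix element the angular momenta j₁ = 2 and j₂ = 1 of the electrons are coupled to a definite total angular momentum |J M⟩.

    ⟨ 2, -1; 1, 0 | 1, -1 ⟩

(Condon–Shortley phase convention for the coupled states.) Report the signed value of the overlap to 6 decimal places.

-0.547723  (= −√(3/10))

√[3·2!2!0!/5! · 1!3!1!1!0!2!] = √(6/5)
  +(−1)^1/∏(1,1,2,0,0,0)! = -1/2  (running -1/2)
⟨..|..⟩ = √(6/5)·(-1/2) = -0.547723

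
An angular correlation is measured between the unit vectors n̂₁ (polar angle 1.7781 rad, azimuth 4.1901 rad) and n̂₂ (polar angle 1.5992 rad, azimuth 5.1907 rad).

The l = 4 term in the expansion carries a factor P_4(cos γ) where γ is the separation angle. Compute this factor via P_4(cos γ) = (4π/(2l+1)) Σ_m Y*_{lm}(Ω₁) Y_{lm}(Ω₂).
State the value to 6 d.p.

-0.338415

Expand P_4 via completeness: Σ_{m} conj(Y_{4,m}) at Ω₁ times Y_{4,m} at Ω₂ —
  m=-4: (-0.20107 - 0.35252j) × (-0.14836 - 0.41617j) = -0.11688 + 0.13598j  (running Σ = -0.11688 + 0.13598j)
  m=-3: (-0.24142 - 0.00095j) × (0.03518 + 0.00481j) = -0.00849 - 0.00119j  (running Σ = -0.12536 + 0.13478j)
  m=-2: (0.11319 - 0.19487j) × (0.19154 - 0.27163j) = -0.03125 - 0.06807j  (running Σ = -0.15661 + 0.06672j)
  m=-1: (-0.12851 - 0.22326j) × (0.01851 + 0.03570j) = 0.00559 - 0.00872j  (running Σ = -0.15102 + 0.05799j)
  m=0: (0.18956 + 0.00000j) × (0.31480 + 0.00000j) = 0.05967 + 0.00000j  (running Σ = -0.09135 + 0.05799j)
  m=1: (0.12851 - 0.22326j) × (-0.01851 + 0.03570j) = 0.00559 + 0.00872j  (running Σ = -0.08576 + 0.06672j)
  m=2: (0.11319 + 0.19487j) × (0.19154 + 0.27163j) = -0.03125 + 0.06807j  (running Σ = -0.11701 + 0.13478j)
  m=3: (0.24142 - 0.00095j) × (-0.03518 + 0.00481j) = -0.00849 + 0.00119j  (running Σ = -0.12550 + 0.13598j)
  m=4: (-0.20107 + 0.35252j) × (-0.14836 + 0.41617j) = -0.11688 - 0.13598j  (running Σ = -0.24237 + 0.00000j)
Total Σ_m = -0.24237 + 0.00000j. Multiply by 1.396263: -0.33842 + 0.00000j. P_4(cos γ) = -0.338415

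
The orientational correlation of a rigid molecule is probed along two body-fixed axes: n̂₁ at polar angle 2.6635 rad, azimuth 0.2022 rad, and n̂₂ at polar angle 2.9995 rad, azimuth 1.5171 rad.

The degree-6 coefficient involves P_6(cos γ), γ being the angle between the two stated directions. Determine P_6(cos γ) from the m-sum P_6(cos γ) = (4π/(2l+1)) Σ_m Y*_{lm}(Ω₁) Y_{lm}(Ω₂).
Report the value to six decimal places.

-0.265521

Expand P_6 via completeness: Σ_{m} conj(Y_{6,m}) at Ω₁ times Y_{6,m} at Ω₂ —
  m=-6: (0.001604, 0.004292) × (-0.000004, -0.000001) = (-0.000000, -0.000000)  (running Σ = (-0.000000, -0.000000))
  m=-5: (-0.016266, -0.025956) × (-0.000025, 0.000091) = (0.000003, -0.000001)  (running Σ = (0.000003, -0.000001))
  m=-4: (0.084668, 0.088727) × (0.001371, 0.000299) = (0.000090, 0.000147)  (running Σ = (0.000092, 0.000146))
  m=-3: (-0.262462, -0.182115) × (0.002285, -0.014062) = (-0.003161, 0.003275)  (running Σ = (-0.003068, 0.003421))
  m=-2: (0.463833, 0.198516) × (-0.097741, -0.010537) = (-0.043244, -0.024291)  (running Σ = (-0.046312, -0.020870))
  m=-1: (-0.306349, -0.062802) × (-0.022601, 0.420494) = (0.033332, -0.127399)  (running Σ = (-0.012980, -0.148269))
  m=0: (-0.306129, -0.000000) × (0.812475, 0.000000) = (-0.248723, -0.000000)  (running Σ = (-0.261703, -0.148269))
  m=1: (0.306349, -0.062802) × (0.022601, 0.420494) = (0.033332, 0.127399)  (running Σ = (-0.228371, -0.020870))
  m=2: (0.463833, -0.198516) × (-0.097741, 0.010537) = (-0.043244, 0.024291)  (running Σ = (-0.271615, 0.003421))
  m=3: (0.262462, -0.182115) × (-0.002285, -0.014062) = (-0.003161, -0.003275)  (running Σ = (-0.274776, 0.000146))
  m=4: (0.084668, -0.088727) × (0.001371, -0.000299) = (0.000090, -0.000147)  (running Σ = (-0.274686, -0.000001))
  m=5: (0.016266, -0.025956) × (0.000025, 0.000091) = (0.000003, 0.000001)  (running Σ = (-0.274683, -0.000000))
  m=6: (0.001604, -0.004292) × (-0.000004, 0.000001) = (-0.000000, 0.000000)  (running Σ = (-0.274683, 0.000000))
Accumulated sum (-0.274683, 0.000000); after 4π/(2l+1) scaling, (-0.265521, 0.000000) ⇒ P_6 = -0.265521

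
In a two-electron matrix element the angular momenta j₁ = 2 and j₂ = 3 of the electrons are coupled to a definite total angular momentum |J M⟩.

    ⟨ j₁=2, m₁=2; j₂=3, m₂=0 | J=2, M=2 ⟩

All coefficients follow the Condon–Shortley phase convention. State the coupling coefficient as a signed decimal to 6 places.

+√(1/14) = +0.267261

√[5·3!1!3!/8! · 4!0!3!3!4!0!] = √(648/7)
  +(−1)^0/∏(0,3,0,3,1,0)! = 1/36  (running 1/36)
⟨..|..⟩ = √(648/7)·(1/36) = +0.267261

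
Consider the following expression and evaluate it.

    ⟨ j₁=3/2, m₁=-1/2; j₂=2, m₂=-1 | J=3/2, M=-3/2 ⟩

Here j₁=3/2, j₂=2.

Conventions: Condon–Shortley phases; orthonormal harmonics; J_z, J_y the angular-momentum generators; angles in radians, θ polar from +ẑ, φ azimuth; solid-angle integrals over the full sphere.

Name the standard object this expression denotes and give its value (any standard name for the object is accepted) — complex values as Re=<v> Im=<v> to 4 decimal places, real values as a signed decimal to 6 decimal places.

Clebsch–Gordan coefficient, −√(2/5) ≈ -0.632456

This is a Clebsch–Gordan (vector-coupling) coefficient.
j₁+j₂−J=2  J+j₁−j₂=1  J−j₁+j₂=2  j₁+j₂+J+1=6
(j₁±m₁, j₂±m₂, J±M) = (1,2,1,3,0,3)
P² = 8/5
sum k=1..1:
  [1] −1/2 = -1/2
S = -1/2
C² = P²·S² = 2/5 ; C = -0.632456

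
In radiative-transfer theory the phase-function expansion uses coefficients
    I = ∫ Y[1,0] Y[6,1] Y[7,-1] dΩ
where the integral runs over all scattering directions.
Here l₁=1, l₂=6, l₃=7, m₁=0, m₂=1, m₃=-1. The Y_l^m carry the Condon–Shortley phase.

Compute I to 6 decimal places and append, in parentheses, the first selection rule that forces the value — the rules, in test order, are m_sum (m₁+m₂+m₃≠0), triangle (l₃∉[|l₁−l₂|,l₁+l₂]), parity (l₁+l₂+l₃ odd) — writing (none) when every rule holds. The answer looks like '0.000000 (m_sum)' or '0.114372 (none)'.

Rules hold: Σm=0, L=14 even, 5≤7≤7.
N = 3·13·15 = 585
Δ = 0!·2!·12!/15! = 1/1365
Racah Σ t=0..0: t=0:+1/518400 = 1/518400
⇒ 3j(1 6 7; 0 0 0)² = 7/195, sgn -1
Racah Σ t=0..0: t=0:+1/604800 = 1/604800
⇒ 3j(1 6 7; 0 1 -1)² = 16/455, sgn +1
4πI² = N·(3j₀)²·(3jₘ)² = 48/65
I = -1·√(0.738462/4π) = -0.24241473
No selection rule forces the value: the integral is nonzero (none).

-0.242415 (none)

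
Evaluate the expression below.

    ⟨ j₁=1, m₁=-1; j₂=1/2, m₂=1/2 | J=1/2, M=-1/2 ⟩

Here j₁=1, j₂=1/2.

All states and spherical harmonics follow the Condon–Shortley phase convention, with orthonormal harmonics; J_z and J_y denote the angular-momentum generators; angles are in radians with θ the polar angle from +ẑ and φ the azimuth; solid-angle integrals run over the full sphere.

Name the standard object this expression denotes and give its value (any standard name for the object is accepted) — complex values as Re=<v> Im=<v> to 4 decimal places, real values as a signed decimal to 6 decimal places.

Clebsch–Gordan coefficient, −√(2/3) ≈ -0.816497

This is a Clebsch–Gordan (vector-coupling) coefficient.
j₁+j₂−J=1  J+j₁−j₂=1  J−j₁+j₂=0  j₁+j₂+J+1=3
(j₁±m₁, j₂±m₂, J±M) = (0,2,1,0,0,1)
P² = 2/3
sum k=1..1:
  [1] −1/1 = -1
S = -1
C² = P²·S² = 2/3 ; C = -0.816497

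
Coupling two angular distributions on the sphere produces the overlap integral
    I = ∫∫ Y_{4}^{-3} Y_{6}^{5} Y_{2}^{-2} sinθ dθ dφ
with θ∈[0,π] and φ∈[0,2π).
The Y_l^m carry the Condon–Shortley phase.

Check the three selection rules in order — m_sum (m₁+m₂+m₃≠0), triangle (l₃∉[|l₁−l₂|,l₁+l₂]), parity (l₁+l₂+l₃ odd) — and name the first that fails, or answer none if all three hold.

none

Σmᵢ = 0  ✓
l₃∈[|l₁−l₂|,l₁+l₂]=[2,10], have l₃=2  ✓
Σlᵢ = 12 ⇒ even  ✓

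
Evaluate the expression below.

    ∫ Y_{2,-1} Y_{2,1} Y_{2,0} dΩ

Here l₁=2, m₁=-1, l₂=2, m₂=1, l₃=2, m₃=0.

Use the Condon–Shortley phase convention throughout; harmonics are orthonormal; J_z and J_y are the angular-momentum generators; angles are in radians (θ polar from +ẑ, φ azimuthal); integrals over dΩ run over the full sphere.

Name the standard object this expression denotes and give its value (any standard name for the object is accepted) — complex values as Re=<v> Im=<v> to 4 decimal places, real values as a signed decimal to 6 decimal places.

This is a Gaunt coefficient — the integral of a triple product of spherical harmonics over the sphere.
Checks pass: Σm=0; 6 even; l₃=2∈[0,4].
(2·2+1)(2·2+1)(2·2+1) = 125
Δ: 2! 2! 2! / 7! → 1/630
sum: t=0:+1/8 t=1:−1/1 t=2:+1/8 = -3/4
3j²(2 2 2; 0 0 0) = Δ·Π!·Σ² = 2/35  (sign -1)
sum: t=1:−1/4 t=2:+1/2 = 1/4
3j²(2 2 2; -1 1 0) = Δ·Π!·Σ² = 1/70  (sign +1)
combine: 4πI² = 125·2/35·1/70 = 5/49
take √, sign -1: I = -0.09011188

Gaunt coefficient, -0.090112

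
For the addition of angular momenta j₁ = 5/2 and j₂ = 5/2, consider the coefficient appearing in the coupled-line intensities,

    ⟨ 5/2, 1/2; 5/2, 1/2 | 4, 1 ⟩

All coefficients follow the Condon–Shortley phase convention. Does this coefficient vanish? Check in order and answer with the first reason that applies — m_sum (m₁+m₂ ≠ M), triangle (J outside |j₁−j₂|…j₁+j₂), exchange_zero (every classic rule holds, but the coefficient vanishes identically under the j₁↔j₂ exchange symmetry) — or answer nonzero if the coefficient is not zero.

exchange_zero

m-sum: m₁+m₂ = 1/2+1/2 = 1, M = 1  ✓
triangle: |j₁−j₂| = 0 ≤ J = 4 ≤ j₁+j₂ = 5  ✓
exchange: j₁=j₂ and m₁=m₂, and (−1)^(j₁+j₂−J) = (−1)^1 = −1 forces ⟨j₁m₁;j₂m₂|JM⟩ = −⟨j₂m₂;j₁m₁|JM⟩ = −⟨j₁m₁;j₂m₂|JM⟩ ⇒ the coefficient vanishes identically
Racah sum check: Σ_k collapses to 0 ⇒ CG = 0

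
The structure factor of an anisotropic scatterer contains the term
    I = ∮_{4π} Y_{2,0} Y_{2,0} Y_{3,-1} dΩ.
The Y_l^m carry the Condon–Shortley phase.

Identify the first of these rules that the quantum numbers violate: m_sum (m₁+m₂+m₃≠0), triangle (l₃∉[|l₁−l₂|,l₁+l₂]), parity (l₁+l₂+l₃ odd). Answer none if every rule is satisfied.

m_sum

Σmᵢ = -1  ✗
l₃∈[|l₁−l₂|,l₁+l₂]=[0,4], have l₃=3
Σlᵢ = 7 ⇒ odd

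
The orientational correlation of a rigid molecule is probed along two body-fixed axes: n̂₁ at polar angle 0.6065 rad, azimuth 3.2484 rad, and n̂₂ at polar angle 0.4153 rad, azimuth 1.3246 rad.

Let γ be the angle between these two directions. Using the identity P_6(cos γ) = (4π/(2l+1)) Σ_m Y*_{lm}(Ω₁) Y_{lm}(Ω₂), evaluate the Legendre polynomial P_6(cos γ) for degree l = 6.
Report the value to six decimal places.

Term-by-term m-sum for l=6 (normalisation 4π/13 = 0.966644):
  term(m=-6) = +0.000018-0.000029i   from Y*(Ω₁)=+0.013280+0.009905i, Y(Ω₂)=-0.000195-0.002075i
  term(m=-5) = -0.001329-0.000261i   from Y*(Ω₁)=-0.071209-0.042110i, Y(Ω₂)=+0.015434-0.005456i
  term(m=-4) = +0.002970+0.018547i   from Y*(Ω₁)=+0.220260+0.100278i, Y(Ω₂)=+0.042923+0.064663i
  term(m=-3) = +0.092970-0.052222i   from Y*(Ω₁)=-0.416372-0.138176i, Y(Ω₂)=-0.163643+0.179728i
  term(m=-2) = -0.150411-0.128242i   from Y*(Ω₁)=+0.402108+0.087227i, Y(Ω₂)=-0.423318-0.227096i
  term(m=-1) = +0.006508-0.017665i   from Y*(Ω₁)=+0.040832+0.004378i, Y(Ω₂)=+0.111727-0.444607i
  term(m=+0) = +0.062118+0.000000i   from Y*(Ω₁)=-0.419812-0.000000i, Y(Ω₂)=-0.147966+0.000000i
  term(m=+1) = +0.006508+0.017665i   from Y*(Ω₁)=-0.040832+0.004378i, Y(Ω₂)=-0.111727-0.444607i
  term(m=+2) = -0.150411+0.128242i   from Y*(Ω₁)=+0.402108-0.087227i, Y(Ω₂)=-0.423318+0.227096i
  term(m=+3) = +0.092970+0.052222i   from Y*(Ω₁)=+0.416372-0.138176i, Y(Ω₂)=+0.163643+0.179728i
  term(m=+4) = +0.002970-0.018547i   from Y*(Ω₁)=+0.220260-0.100278i, Y(Ω₂)=+0.042923-0.064663i
  term(m=+5) = -0.001329+0.000261i   from Y*(Ω₁)=+0.071209-0.042110i, Y(Ω₂)=-0.015434-0.005456i
  term(m=+6) = +0.000018+0.000029i   from Y*(Ω₁)=+0.013280-0.009905i, Y(Ω₂)=-0.000195+0.002075i
Accumulated sum -0.036428+0.000000i; after 4π/(2l+1) scaling, -0.035213+0.000000i ⇒ P_6 = -0.035213

-0.035213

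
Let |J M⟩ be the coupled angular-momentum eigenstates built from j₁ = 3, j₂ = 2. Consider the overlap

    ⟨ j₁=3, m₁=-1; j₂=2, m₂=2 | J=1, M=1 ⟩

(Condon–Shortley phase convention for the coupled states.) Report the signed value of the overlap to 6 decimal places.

+√(1/35) ≈ +0.169031

√[3·4!2!0!/7! · 2!4!4!0!2!0!] = √(2304/35)
  +(−1)^4/∏(4,0,0,0,2,0)! = 1/48  (running 1/48)
⟨..|..⟩ = √(2304/35)·(1/48) = +0.169031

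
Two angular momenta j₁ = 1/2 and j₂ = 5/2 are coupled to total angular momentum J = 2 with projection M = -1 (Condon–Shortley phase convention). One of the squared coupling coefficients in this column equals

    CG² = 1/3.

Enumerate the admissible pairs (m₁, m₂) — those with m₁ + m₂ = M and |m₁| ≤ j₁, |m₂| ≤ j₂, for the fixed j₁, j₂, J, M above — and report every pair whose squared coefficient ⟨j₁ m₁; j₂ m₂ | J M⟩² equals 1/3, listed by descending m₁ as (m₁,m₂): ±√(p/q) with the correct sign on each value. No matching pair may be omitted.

Admissible pairs with m₁+m₂ = M = -1: (-1/2,-1/2), (1/2,-3/2)
  (m₁,m₂)=(1/2,-3/2): CG² = 2/3, CG = +√(2/3)
  (m₁,m₂)=(-1/2,-1/2): CG² = 1/3, CG = −√(1/3)   ← matches the target
Pairs with CG² = 1/3: (-1/2,-1/2): −√(1/3)

(-1/2,-1/2): −√(1/3)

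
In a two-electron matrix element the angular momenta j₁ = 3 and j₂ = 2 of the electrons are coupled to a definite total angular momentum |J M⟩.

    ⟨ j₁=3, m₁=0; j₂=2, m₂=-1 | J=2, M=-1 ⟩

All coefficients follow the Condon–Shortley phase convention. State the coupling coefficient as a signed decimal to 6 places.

triangle: 3!*3!*1!/8! = 36/40320
(j±m)!: 3!*3!*1!*3!*1!*3! = 1296
prefactor² = (2J+1)*Δ*N² = 81/14
  k=0: +1/(0!*3!*3!*1!*0!*0!) = 1/36
  k=1: −1/(1!*2!*2!*0!*1!*1!) = -1/4
Σ = -2/9  ⇒  CG² = 81/14*(-2/9)² = 2/7
CG = −√(2/7) = -0.534522

−√(2/7) = -0.534522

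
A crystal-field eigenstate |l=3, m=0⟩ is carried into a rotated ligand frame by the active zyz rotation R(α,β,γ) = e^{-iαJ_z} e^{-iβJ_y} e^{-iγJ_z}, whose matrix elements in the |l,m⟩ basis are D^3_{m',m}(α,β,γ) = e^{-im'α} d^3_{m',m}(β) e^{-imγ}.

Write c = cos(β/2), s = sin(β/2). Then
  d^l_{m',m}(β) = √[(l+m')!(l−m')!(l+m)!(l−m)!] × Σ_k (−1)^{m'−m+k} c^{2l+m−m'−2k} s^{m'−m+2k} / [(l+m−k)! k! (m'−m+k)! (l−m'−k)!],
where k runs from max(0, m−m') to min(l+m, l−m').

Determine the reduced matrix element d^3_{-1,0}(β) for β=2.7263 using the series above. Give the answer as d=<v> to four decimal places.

d^3_{-1,0}(β=2.7263) via the finite sum:
Half-angle: c=0.206157, s=0.978519. N=√(2·24·6·6)=41.569219
Admissible k: 1..3 (factorial args all ≥0)
  k=1: (−1)^0·41.5692/(12)·0.2062^5·0.9785^1 = +0.001262
  k=2: (−1)^1·41.5692/(4)·0.2062^3·0.9785^3 = -0.085313
  k=3: (−1)^2·41.5692/(12)·0.2062^1·0.9785^5 = +0.640672
d^3_{-1,0}(2.7263) = +0.001262 -0.085313 +0.640672 = +0.556621

d=0.5566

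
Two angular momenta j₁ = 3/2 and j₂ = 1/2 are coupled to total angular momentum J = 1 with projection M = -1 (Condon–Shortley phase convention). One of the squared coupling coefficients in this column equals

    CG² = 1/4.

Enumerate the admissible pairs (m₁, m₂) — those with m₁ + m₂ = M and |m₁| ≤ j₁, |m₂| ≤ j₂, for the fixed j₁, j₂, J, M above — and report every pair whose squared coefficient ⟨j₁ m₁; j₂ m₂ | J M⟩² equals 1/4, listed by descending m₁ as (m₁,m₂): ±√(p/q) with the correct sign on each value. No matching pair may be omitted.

(-1/2,-1/2): +√(1/4)

Admissible pairs with m₁+m₂ = M = -1: (-3/2,1/2), (-1/2,-1/2)
  (m₁,m₂)=(-1/2,-1/2): CG² = 1/4, CG = +√(1/4)   ← matches the target
  (m₁,m₂)=(-3/2,1/2): CG² = 3/4, CG = −√(3/4)
Pairs with CG² = 1/4: (-1/2,-1/2): +√(1/4)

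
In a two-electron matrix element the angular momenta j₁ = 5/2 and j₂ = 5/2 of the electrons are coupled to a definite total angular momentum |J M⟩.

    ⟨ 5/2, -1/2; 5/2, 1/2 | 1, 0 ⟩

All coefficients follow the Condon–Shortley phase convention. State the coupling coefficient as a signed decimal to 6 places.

+0.119523

j₁+j₂−J=4  J+j₁−j₂=1  J−j₁+j₂=1  j₁+j₂+J+1=7
(j₁±m₁, j₂±m₂, J±M) = (2,3,3,2,1,1)
P² = 72/35
sum k=2..3:
  [2] +1/4 = 1/4
  [3] −1/6 = -1/6
S = 1/12
C² = P²·S² = 1/70 ; C = +0.119523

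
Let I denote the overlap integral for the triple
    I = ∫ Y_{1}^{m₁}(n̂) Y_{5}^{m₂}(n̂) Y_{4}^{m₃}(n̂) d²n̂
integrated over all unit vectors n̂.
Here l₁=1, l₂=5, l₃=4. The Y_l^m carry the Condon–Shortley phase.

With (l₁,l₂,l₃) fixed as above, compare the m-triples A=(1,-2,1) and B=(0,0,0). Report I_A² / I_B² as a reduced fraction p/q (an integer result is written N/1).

21/25

Shared (l₁,l₂,l₃)=(1,5,4): N and (l;000)² cancel in I_A²/I_B².
A: Δ = 2!·0!·8!/11! = 1/495; Racah Σ t=0..0: t=0:+1/1440 = 1/1440; ⇒ 3j(1 5 4; 1 -2 1)² = 7/165, sgn -1
B: Δ = 2!·0!·8!/11! = 1/495; Racah Σ t=1..1: t=1:−1/576 = -1/576; ⇒ 3j(1 5 4; 0 0 0)² = 5/99, sgn -1
I_A²/I_B² = (7/165)/(5/99) = 21/25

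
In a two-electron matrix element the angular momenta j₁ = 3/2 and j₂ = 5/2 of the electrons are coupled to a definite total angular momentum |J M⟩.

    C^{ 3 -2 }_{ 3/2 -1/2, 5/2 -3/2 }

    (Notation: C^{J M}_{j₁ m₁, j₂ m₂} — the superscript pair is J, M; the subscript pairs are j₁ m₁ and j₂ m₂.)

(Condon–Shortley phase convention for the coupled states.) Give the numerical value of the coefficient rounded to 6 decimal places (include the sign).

+0.288675

j₁+j₂−J=1  J+j₁−j₂=2  J−j₁+j₂=4  j₁+j₂+J+1=8
(j₁±m₁, j₂±m₂, J±M) = (1,2,1,4,1,5)
P² = 48
sum k=0..1:
  [0] +1/12 = 1/12
  [1] −1/24 = -1/24
S = 1/24
C² = P²·S² = 1/12 ; C = +0.288675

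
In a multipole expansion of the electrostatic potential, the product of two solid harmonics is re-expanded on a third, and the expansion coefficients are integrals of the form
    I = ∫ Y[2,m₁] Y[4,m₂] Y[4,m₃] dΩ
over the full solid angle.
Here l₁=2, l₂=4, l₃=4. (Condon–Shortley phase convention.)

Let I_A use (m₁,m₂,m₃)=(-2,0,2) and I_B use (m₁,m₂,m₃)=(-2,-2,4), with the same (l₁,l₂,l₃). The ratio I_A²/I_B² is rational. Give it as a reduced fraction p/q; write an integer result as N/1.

45/14

Shared (l₁,l₂,l₃)=(2,4,4): N and (l;000)² cancel in I_A²/I_B².
A: Δ = 2!·2!·6!/11! = 1/13860; Racah Σ t=2..2: t=2:+1/192 = 1/192; ⇒ 3j(2 4 4; -2 0 2)² = 3/77, sgn +1
B: Δ = 2!·2!·6!/11! = 1/13860; Racah Σ t=2..2: t=2:+1/2880 = 1/2880; ⇒ 3j(2 4 4; -2 -2 4)² = 2/165, sgn +1
I_A²/I_B² = (3/77)/(2/165) = 45/14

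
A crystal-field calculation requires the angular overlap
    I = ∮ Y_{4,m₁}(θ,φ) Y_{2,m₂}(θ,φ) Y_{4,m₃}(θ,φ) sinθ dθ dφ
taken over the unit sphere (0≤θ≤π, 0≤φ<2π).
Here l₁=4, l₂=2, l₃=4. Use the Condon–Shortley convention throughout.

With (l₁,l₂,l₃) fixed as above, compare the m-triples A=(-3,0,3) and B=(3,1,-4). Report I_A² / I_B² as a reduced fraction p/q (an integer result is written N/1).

Same 4,2,4: normalisation and zero-m 3j drop out of the ratio.
A: Δ: 2! 6! 2! / 11! → 1/13860; sum: t=1:−1/720 t=2:+1/480 = 1/1440; 3j²(4 2 4; -3 0 3) = Δ·Π!·Σ² = 7/1980  (sign -1)
B: Δ: 2! 6! 2! / 11! → 1/13860; sum: t=1:−1/1440 = -1/1440; 3j²(4 2 4; 3 1 -4) = Δ·Π!·Σ² = 7/165  (sign -1)
I_A²/I_B² = (7/1980)/(7/165) = 1/12

1/12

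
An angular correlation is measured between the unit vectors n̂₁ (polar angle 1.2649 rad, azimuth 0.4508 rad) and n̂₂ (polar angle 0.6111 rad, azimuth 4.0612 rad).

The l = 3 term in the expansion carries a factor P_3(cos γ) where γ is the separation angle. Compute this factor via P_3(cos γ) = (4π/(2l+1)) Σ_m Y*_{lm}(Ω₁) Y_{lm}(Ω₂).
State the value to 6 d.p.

0.326991

Summing Y*_{l m}(θ₁,φ₁)·Y_{l m}(θ₂,φ₂) over m ∈ [−3, 3]; prefactor 4π/(2·3+1) = 1.795196:
  [-3]  conj(Y_{3,-3})(Ω₁) = (0.078383, 0.353180) ; Y_{3,-3}(Ω₂) = (0.073107, 0.029435) ; Δ = (-0.004665, 0.028127)
  [-2]  conj(Y_{3,-2})(Ω₁) = (0.173611, 0.219498) ; Y_{3,-2}(Ω₂) = (-0.073080, -0.265690) ; Δ = (0.045631, -0.062168)
  [-1]  conj(Y_{3,-1})(Ω₁) = (-0.151607, -0.073384) ; Y_{3,-1}(Ω₂) = (-0.264573, 0.347172) ; Δ = (0.065588, -0.033218)
  [+0]  conj(Y_{3,0})(Ω₁) = (-0.286185, -0.000000) ; Y_{3,0}(Ω₂) = (0.108180, 0.000000) ; Δ = (-0.030959, -0.000000)
  [+1]  conj(Y_{3,1})(Ω₁) = (0.151607, -0.073384) ; Y_{3,1}(Ω₂) = (0.264573, 0.347172) ; Δ = (0.065588, 0.033218)
  [+2]  conj(Y_{3,2})(Ω₁) = (0.173611, -0.219498) ; Y_{3,2}(Ω₂) = (-0.073080, 0.265690) ; Δ = (0.045631, 0.062168)
  [+3]  conj(Y_{3,3})(Ω₁) = (-0.078383, 0.353180) ; Y_{3,3}(Ω₂) = (-0.073107, 0.029435) ; Δ = (-0.004665, -0.028127)
Total Σ_m = (0.182148, 0.000000). Multiply by 1.795196: (0.326991, 0.000000). P_3(cos γ) = 0.326991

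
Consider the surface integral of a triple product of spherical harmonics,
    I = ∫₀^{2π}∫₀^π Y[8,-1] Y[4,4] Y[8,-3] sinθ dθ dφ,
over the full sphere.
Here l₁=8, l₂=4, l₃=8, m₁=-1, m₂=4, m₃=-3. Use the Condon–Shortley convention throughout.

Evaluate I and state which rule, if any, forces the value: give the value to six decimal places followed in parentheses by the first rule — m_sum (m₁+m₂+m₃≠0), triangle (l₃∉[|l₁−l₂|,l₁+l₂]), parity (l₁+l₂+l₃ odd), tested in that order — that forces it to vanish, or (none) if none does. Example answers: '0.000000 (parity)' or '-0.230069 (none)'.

m-sum 0 ✓  L=20 even ✓  4≤8≤12 ✓
Π(2lᵢ+1) = 17×9×17 = 2601
triangle coeff Δ(8,4,8) = 1/185175900
Σ_t [0,4]: t=0:+1/557383680 t=1:−1/21772800 t=2:+1/8294400 t=3:−1/21772800 t=4:+1/557383680 = 1/30965760
(3j)²=36/4199 [(8 4 8; 0 0 0)], sign=+1
Σ_t [4,4]: t=4:+1/348364800 = 1/348364800
(3j)²=66/4199 [(8 4 8; -1 4 -3)], sign=-1
⇒ 4πI² = 21384/61009
I = (-1)√(21384/61009/(4π)) = -0.16701004
No selection rule forces the value: the integral is nonzero (none).

-0.167010 (none)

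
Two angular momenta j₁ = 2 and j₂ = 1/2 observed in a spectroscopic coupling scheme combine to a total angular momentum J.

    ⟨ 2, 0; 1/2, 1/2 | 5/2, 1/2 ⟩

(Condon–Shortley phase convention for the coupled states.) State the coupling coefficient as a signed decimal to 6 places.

+√(3/5) = +0.774597

j₁+j₂−J=0  J+j₁−j₂=4  J−j₁+j₂=1  j₁+j₂+J+1=6
(j₁±m₁, j₂±m₂, J±M) = (2,2,1,0,3,2)
P² = 48/5
sum k=0..0:
  [0] +1/4 = 1/4
S = 1/4
C² = P²·S² = 3/5 ; C = +0.774597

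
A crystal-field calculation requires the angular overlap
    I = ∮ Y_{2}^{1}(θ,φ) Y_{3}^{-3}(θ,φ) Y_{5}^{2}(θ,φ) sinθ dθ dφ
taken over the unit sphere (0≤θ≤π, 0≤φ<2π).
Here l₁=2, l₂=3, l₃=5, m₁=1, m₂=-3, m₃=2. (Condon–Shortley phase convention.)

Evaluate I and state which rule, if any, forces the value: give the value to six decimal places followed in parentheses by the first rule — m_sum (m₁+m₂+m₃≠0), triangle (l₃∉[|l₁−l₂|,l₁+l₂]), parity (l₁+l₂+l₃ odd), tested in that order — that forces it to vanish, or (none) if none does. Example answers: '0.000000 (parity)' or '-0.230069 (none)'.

m-sum 0 ✓  L=10 even ✓  1≤5≤5 ✓
Π(2lᵢ+1) = 5×7×11 = 385
triangle coeff Δ(2,3,5) = 1/2310
Σ_t [0,0]: t=0:+1/144 = 1/144
(3j)²=10/231 [(2 3 5; 0 0 0)], sign=-1
Σ_t [0,0]: t=0:+1/4320 = 1/4320
(3j)²=1/330 [(2 3 5; 1 -3 2)], sign=-1
⇒ 4πI² = 5/99
I = (+1)√(5/99/(4π)) = 0.06339609
No selection rule forces the value: the integral is nonzero (none).

0.063396 (none)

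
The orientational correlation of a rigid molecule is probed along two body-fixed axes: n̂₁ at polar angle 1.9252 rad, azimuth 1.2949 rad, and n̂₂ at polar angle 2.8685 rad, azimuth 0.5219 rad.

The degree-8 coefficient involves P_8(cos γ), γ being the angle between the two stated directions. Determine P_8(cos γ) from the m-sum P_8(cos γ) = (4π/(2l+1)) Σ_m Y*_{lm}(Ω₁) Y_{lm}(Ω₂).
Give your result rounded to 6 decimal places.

Expand P_8 via completeness: Σ_{m} conj(Y_{8,m}) at Ω₁ times Y_{8,m} at Ω₂ —
  m=-8: (-0.183334-0.248110i) × (-0.000007+0.000012i) = +0.000004-0.000000i  (running Σ = +0.000004-0.000000i)
  m=-7: (+0.427260-0.161055i) × (+0.000180-0.000101i) = +0.000061-0.000072i  (running Σ = +0.000065-0.000073i)
  m=-6: (+0.017451+0.205829i) × (-0.001870-0.000019i) = -0.000029-0.000385i  (running Σ = +0.000036-0.000458i)
  m=-5: (+0.239914+0.046467i) × (+0.010506+0.006185i) = +0.002233+0.001972i  (running Σ = +0.002269+0.001514i)
  m=-4: (-0.140092+0.277707i) × (-0.028993-0.051015i) = +0.018229-0.000905i  (running Σ = +0.020498+0.000609i)
  m=-3: (+0.079992+0.073497i) × (-0.001045+0.205015i) = -0.015152+0.016323i  (running Σ = +0.005347+0.016932i)
  m=-2: (-0.277833+0.171027i) × (+0.243748-0.418891i) = +0.003920+0.158069i  (running Σ = +0.009267+0.175001i)
  m=-1: (+0.013011+0.045958i) × (-0.544552+0.313165i) = -0.021478-0.020952i  (running Σ = -0.012211+0.154050i)
  m=0: (-0.325856-0.000000i) × (+0.050758+0.000000i) = -0.016540-0.000000i  (running Σ = -0.028751+0.154050i)
  m=1: (-0.013011+0.045958i) × (+0.544552+0.313165i) = -0.021478+0.020952i  (running Σ = -0.050229+0.175001i)
  m=2: (-0.277833-0.171027i) × (+0.243748+0.418891i) = +0.003920-0.158069i  (running Σ = -0.046308+0.016932i)
  m=3: (-0.079992+0.073497i) × (+0.001045+0.205015i) = -0.015152-0.016323i  (running Σ = -0.061460+0.000609i)
  m=4: (-0.140092-0.277707i) × (-0.028993+0.051015i) = +0.018229+0.000905i  (running Σ = -0.043231+0.001514i)
  m=5: (-0.239914+0.046467i) × (-0.010506+0.006185i) = +0.002233-0.001972i  (running Σ = -0.040998-0.000458i)
  m=6: (+0.017451-0.205829i) × (-0.001870+0.000019i) = -0.000029+0.000385i  (running Σ = -0.041027-0.000073i)
  m=7: (-0.427260-0.161055i) × (-0.000180-0.000101i) = +0.000061+0.000072i  (running Σ = -0.040966-0.000000i)
  m=8: (-0.183334+0.248110i) × (-0.000007-0.000012i) = +0.000004+0.000000i  (running Σ = -0.040962+0.000000i)
Total Σ_m = -0.040962+0.000000i. Multiply by 0.739198: -0.030279+0.000000i. P_8(cos γ) = -0.030279

-0.030279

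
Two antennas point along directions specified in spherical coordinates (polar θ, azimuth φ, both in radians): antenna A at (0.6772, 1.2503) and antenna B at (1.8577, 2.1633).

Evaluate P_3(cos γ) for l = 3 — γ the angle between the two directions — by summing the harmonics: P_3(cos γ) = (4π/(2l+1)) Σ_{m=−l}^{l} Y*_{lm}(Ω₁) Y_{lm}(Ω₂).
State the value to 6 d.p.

-0.212423

Addition theorem: P_3(cos γ) = (4π/7) Σ_m Y*_{lm}(Ω₁) Y_{lm}(Ω₂), m = −3…3:
  m=-3: (-0.08418 - 0.05875j) × (0.36029 - 0.07556j) = -0.03477 - 0.01481j  (running Σ = -0.03477 - 0.01481j)
  m=-2: (-0.25065 + 0.18701j) × (0.10011 - 0.24649j) = 0.02100 + 0.08051j  (running Σ = -0.01376 + 0.06570j)
  m=-1: (0.12994 + 0.39146j) × (0.10379 + 0.15418j) = -0.04687 + 0.06066j  (running Σ = -0.06063 + 0.12636j)
  m=0: (0.01070 + 0.00000j) × (0.27453 + 0.00000j) = 0.00294 + 0.00000j  (running Σ = -0.05770 + 0.12636j)
  m=1: (-0.12994 + 0.39146j) × (-0.10379 + 0.15418j) = -0.04687 - 0.06066j  (running Σ = -0.10456 + 0.06570j)
  m=2: (-0.25065 - 0.18701j) × (0.10011 + 0.24649j) = 0.02100 - 0.08051j  (running Σ = -0.08356 - 0.01481j)
  m=3: (0.08418 - 0.05875j) × (-0.36029 - 0.07556j) = -0.03477 + 0.01481j  (running Σ = -0.11833 + 0.00000j)
Accumulated sum -0.11833 + 0.00000j; after 4π/(2l+1) scaling, -0.21242 + 0.00000j ⇒ P_3 = -0.212423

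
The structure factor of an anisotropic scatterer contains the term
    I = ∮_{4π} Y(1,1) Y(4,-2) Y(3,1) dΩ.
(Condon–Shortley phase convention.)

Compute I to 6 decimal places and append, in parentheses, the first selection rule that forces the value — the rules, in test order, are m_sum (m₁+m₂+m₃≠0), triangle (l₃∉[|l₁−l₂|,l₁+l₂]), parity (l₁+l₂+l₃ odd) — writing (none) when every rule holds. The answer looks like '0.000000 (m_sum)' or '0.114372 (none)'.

Checks pass: Σm=0; 8 even; l₃=3∈[3,5].
(2·1+1)(2·4+1)(2·3+1) = 189
Δ: 2! 0! 6! / 9! → 1/252
sum: t=1:−1/36 = -1/36
3j²(1 4 3; 0 0 0) = Δ·Π!·Σ² = 4/63  (sign +1)
sum: t=0:+1/96 = 1/96
3j²(1 4 3; 1 -2 1) = Δ·Π!·Σ² = 5/84  (sign +1)
combine: 4πI² = 189·4/63·5/84 = 5/7
take √, sign +1: I = 0.23841361
No selection rule forces the value: the integral is nonzero (none).

0.238414 (none)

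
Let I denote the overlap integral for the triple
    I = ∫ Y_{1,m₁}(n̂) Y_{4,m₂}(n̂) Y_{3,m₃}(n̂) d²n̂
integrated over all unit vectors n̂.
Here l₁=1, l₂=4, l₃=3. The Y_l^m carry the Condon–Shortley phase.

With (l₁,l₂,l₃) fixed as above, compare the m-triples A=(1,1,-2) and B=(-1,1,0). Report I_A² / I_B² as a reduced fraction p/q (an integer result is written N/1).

Shared (l₁,l₂,l₃)=(1,4,3): N and (l;000)² cancel in I_A²/I_B².
A: Δ = 2!·0!·6!/9! = 1/252; Racah Σ t=0..0: t=0:+1/240 = 1/240; ⇒ 3j(1 4 3; 1 1 -2)² = 1/84, sgn -1
B: Δ = 2!·0!·6!/9! = 1/252; Racah Σ t=2..2: t=2:+1/72 = 1/72; ⇒ 3j(1 4 3; -1 1 0)² = 5/126, sgn -1
I_A²/I_B² = (1/84)/(5/126) = 3/10

3/10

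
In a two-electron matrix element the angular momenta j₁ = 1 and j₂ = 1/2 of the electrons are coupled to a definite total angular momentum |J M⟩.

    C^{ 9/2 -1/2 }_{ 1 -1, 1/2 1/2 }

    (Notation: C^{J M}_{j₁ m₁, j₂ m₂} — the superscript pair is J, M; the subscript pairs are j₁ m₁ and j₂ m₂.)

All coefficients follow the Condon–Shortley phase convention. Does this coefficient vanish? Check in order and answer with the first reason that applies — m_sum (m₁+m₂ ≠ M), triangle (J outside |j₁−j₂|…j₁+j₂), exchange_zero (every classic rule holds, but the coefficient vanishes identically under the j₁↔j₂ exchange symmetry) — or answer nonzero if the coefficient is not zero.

triangle

m-sum: m₁+m₂ = -1+1/2 = -1/2, M = -1/2  ✓
triangle: need |j₁−j₂| ≤ J ≤ j₁+j₂, i.e. J ∈ [1/2, 3/2]; J = 9/2 is outside ✗ ⇒ coefficient is 0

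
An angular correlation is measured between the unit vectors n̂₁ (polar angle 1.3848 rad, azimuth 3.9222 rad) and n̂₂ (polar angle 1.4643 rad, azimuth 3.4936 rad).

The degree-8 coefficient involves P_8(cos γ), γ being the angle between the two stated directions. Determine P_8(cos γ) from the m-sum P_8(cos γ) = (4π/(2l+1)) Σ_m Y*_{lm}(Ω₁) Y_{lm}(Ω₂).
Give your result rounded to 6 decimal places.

Summing Y*_{l m}(θ₁,φ₁)·Y_{l m}(θ₂,φ₂) over m ∈ [−8, 8]; prefactor 4π/(2·8+1) = 0.739198:
  [-8]  conj(Y_{8,-8})(Ω₁) = +0.448129-0.017184i ; Y_{8,-8}(Ω₂) = -0.466659-0.157517i ; Δ = -0.211830-0.062569i
  [-7]  conj(Y_{8,-7})(Ω₁) = -0.230545+0.246551i ; Y_{8,-7}(Ω₂) = +0.164086+0.132024i ; Δ = -0.070380+0.010018i
  [-6]  conj(Y_{8,-6})(Ω₁) = +0.004747+0.165088i ; Y_{8,-6}(Ω₂) = +0.155666+0.258957i ; Δ = -0.042012+0.026928i
  [-5]  conj(Y_{8,-5})(Ω₁) = -0.248150-0.236538i ; Y_{8,-5}(Ω₂) = -0.044733-0.233556i ; Δ = -0.044144+0.068538i
  [-4]  conj(Y_{8,-4})(Ω₁) = -0.058959+0.001130i ; Y_{8,-4}(Ω₂) = +0.038290-0.233166i ; Δ = -0.001994+0.013790i
  [-3]  conj(Y_{8,-3})(Ω₁) = +0.230394-0.237114i ; Y_{8,-3}(Ω₂) = -0.121838+0.215398i ; Δ = +0.023003+0.078516i
  [-2]  conj(Y_{8,-2})(Ω₁) = -0.000098-0.010279i ; Y_{8,-2}(Ω₂) = -0.156836+0.133182i ; Δ = +0.001384+0.001599i
  [-1]  conj(Y_{8,-1})(Ω₁) = +0.228743+0.226561i ; Y_{8,-1}(Ω₂) = +0.235431-0.086475i ; Δ = +0.073445+0.033559i
  [+0]  conj(Y_{8,0})(Ω₁) = -0.004144-0.000000i ; Y_{8,0}(Ω₂) = +0.196557+0.000000i ; Δ = -0.000815-0.000000i
  [+1]  conj(Y_{8,1})(Ω₁) = -0.228743+0.226561i ; Y_{8,1}(Ω₂) = -0.235431-0.086475i ; Δ = +0.073445-0.033559i
  [+2]  conj(Y_{8,2})(Ω₁) = -0.000098+0.010279i ; Y_{8,2}(Ω₂) = -0.156836-0.133182i ; Δ = +0.001384-0.001599i
  [+3]  conj(Y_{8,3})(Ω₁) = -0.230394-0.237114i ; Y_{8,3}(Ω₂) = +0.121838+0.215398i ; Δ = +0.023003-0.078516i
  [+4]  conj(Y_{8,4})(Ω₁) = -0.058959-0.001130i ; Y_{8,4}(Ω₂) = +0.038290+0.233166i ; Δ = -0.001994-0.013790i
  [+5]  conj(Y_{8,5})(Ω₁) = +0.248150-0.236538i ; Y_{8,5}(Ω₂) = +0.044733-0.233556i ; Δ = -0.044144-0.068538i
  [+6]  conj(Y_{8,6})(Ω₁) = +0.004747-0.165088i ; Y_{8,6}(Ω₂) = +0.155666-0.258957i ; Δ = -0.042012-0.026928i
  [+7]  conj(Y_{8,7})(Ω₁) = +0.230545+0.246551i ; Y_{8,7}(Ω₂) = -0.164086+0.132024i ; Δ = -0.070380-0.010018i
  [+8]  conj(Y_{8,8})(Ω₁) = +0.448129+0.017184i ; Y_{8,8}(Ω₂) = -0.466659+0.157517i ; Δ = -0.211830+0.062569i
Accumulated sum -0.545870-0.000000i; after 4π/(2l+1) scaling, -0.403506-0.000000i ⇒ P_8 = -0.403506

-0.403506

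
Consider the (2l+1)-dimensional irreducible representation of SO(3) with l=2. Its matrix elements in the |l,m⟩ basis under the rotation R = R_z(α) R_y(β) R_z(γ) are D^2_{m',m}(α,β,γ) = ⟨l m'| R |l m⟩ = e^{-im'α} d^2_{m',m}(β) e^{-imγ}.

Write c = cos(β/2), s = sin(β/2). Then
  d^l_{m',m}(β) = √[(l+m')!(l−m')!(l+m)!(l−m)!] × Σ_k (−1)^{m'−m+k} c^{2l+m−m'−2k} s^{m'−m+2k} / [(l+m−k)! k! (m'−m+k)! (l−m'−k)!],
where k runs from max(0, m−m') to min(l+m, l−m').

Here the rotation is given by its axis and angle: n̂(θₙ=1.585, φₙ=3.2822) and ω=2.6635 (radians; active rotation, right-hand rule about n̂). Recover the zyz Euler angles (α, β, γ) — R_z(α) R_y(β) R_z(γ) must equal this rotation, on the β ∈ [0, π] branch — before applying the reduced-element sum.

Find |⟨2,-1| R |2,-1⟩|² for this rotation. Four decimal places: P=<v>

Axis–angle → zyz. n̂ = (sinθₙcosφₙ, sinθₙsinφₙ, cosθₙ) = (-0.990031, -0.140130, -0.014203), ω = 2.6635.
R = I cosω + sinω [n̂]ₓ + (1−cosω) n̂n̂ᵀ gives
  R = [+0.962548, +0.268446, -0.037926; +0.255377, -0.850803, +0.459257; +0.091019, -0.451743, -0.887493]
β = atan2(√(R₁₃²+R₂₃²), R₃₃) = 2.662673; α = atan2(R₂₃, R₁₃) mod 2π = 1.653190; γ = atan2(R₃₂, −R₃₁) mod 2π = 4.513567
Split into d^2_{-1,-1}(β=2.6627) × two z-phases.
c=cos(2.662673/2)=0.237178, s=sin(2.662673/2)=0.971466; N=√[1·6·1·6]=6.000000
k∈{0,1} keeps every argument non-negative
  k=0: (−1)^0·6.0000/(6)·0.2372^4·0.9715^0 = +0.003164
  k=1: (−1)^1·6.0000/(2)·0.2372^2·0.9715^2 = -0.159267
d^2_{-1,-1}(2.6627) = +0.003164 -0.159267 = -0.156102
|D^2_{-1,-1}|² = |d^2_{-1,-1}(β)|² = (-0.156102)² = 0.024368 (the z-rotation phases have unit modulus)

P=0.0244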